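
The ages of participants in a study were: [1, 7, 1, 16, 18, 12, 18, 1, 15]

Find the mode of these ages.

1

Step 1: Count the frequency of each value:
  1: appears 3 time(s)
  7: appears 1 time(s)
  12: appears 1 time(s)
  15: appears 1 time(s)
  16: appears 1 time(s)
  18: appears 2 time(s)
Step 2: The value 1 appears most frequently (3 times).
Step 3: Mode = 1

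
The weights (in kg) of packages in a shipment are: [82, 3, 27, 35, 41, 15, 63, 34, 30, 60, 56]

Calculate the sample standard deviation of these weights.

22.9581

Step 1: Compute the mean: 40.5455
Step 2: Sum of squared deviations from the mean: 5270.7273
Step 3: Sample variance = 5270.7273 / 10 = 527.0727
Step 4: Standard deviation = sqrt(527.0727) = 22.9581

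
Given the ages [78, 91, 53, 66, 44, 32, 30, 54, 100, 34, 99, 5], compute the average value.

57.1667

Step 1: Sum all values: 78 + 91 + 53 + 66 + 44 + 32 + 30 + 54 + 100 + 34 + 99 + 5 = 686
Step 2: Count the number of values: n = 12
Step 3: Mean = sum / n = 686 / 12 = 57.1667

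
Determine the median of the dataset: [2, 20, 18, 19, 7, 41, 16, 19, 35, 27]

19

Step 1: Sort the data in ascending order: [2, 7, 16, 18, 19, 19, 20, 27, 35, 41]
Step 2: The number of values is n = 10.
Step 3: Since n is even, the median is the average of positions 5 and 6:
  Median = (19 + 19) / 2 = 19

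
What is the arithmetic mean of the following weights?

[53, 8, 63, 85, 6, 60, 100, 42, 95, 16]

52.8

Step 1: Sum all values: 53 + 8 + 63 + 85 + 6 + 60 + 100 + 42 + 95 + 16 = 528
Step 2: Count the number of values: n = 10
Step 3: Mean = sum / n = 528 / 10 = 52.8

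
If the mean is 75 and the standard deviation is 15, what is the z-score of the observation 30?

-3

Step 1: Recall the z-score formula: z = (x - mu) / sigma
Step 2: Substitute values: z = (30 - 75) / 15
Step 3: z = -45 / 15 = -3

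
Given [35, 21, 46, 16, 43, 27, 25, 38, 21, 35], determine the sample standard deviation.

10.144

Step 1: Compute the mean: 30.7
Step 2: Sum of squared deviations from the mean: 926.1
Step 3: Sample variance = 926.1 / 9 = 102.9
Step 4: Standard deviation = sqrt(102.9) = 10.144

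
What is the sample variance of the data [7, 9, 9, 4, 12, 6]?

7.7667

Step 1: Compute the mean: (7 + 9 + 9 + 4 + 12 + 6) / 6 = 7.8333
Step 2: Compute squared deviations from the mean:
  (7 - 7.8333)^2 = 0.6944
  (9 - 7.8333)^2 = 1.3611
  (9 - 7.8333)^2 = 1.3611
  (4 - 7.8333)^2 = 14.6944
  (12 - 7.8333)^2 = 17.3611
  (6 - 7.8333)^2 = 3.3611
Step 3: Sum of squared deviations = 38.8333
Step 4: Sample variance = 38.8333 / 5 = 7.7667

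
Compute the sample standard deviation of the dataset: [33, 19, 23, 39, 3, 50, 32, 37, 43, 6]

15.5081

Step 1: Compute the mean: 28.5
Step 2: Sum of squared deviations from the mean: 2164.5
Step 3: Sample variance = 2164.5 / 9 = 240.5
Step 4: Standard deviation = sqrt(240.5) = 15.5081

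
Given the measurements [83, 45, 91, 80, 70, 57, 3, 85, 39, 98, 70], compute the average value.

65.5455

Step 1: Sum all values: 83 + 45 + 91 + 80 + 70 + 57 + 3 + 85 + 39 + 98 + 70 = 721
Step 2: Count the number of values: n = 11
Step 3: Mean = sum / n = 721 / 11 = 65.5455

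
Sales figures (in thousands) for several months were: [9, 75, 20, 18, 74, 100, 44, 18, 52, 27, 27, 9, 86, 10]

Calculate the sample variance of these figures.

983.0165

Step 1: Compute the mean: (9 + 75 + 20 + 18 + 74 + 100 + 44 + 18 + 52 + 27 + 27 + 9 + 86 + 10) / 14 = 40.6429
Step 2: Compute squared deviations from the mean:
  (9 - 40.6429)^2 = 1001.2704
  (75 - 40.6429)^2 = 1180.4133
  (20 - 40.6429)^2 = 426.1276
  (18 - 40.6429)^2 = 512.699
  (74 - 40.6429)^2 = 1112.699
  (100 - 40.6429)^2 = 3523.2704
  (44 - 40.6429)^2 = 11.2704
  (18 - 40.6429)^2 = 512.699
  (52 - 40.6429)^2 = 128.9847
  (27 - 40.6429)^2 = 186.1276
  (27 - 40.6429)^2 = 186.1276
  (9 - 40.6429)^2 = 1001.2704
  (86 - 40.6429)^2 = 2057.2704
  (10 - 40.6429)^2 = 938.9847
Step 3: Sum of squared deviations = 12779.2143
Step 4: Sample variance = 12779.2143 / 13 = 983.0165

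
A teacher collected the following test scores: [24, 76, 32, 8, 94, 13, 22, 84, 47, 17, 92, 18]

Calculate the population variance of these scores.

1010.5764

Step 1: Compute the mean: (24 + 76 + 32 + 8 + 94 + 13 + 22 + 84 + 47 + 17 + 92 + 18) / 12 = 43.9167
Step 2: Compute squared deviations from the mean:
  (24 - 43.9167)^2 = 396.6736
  (76 - 43.9167)^2 = 1029.3403
  (32 - 43.9167)^2 = 142.0069
  (8 - 43.9167)^2 = 1290.0069
  (94 - 43.9167)^2 = 2508.3403
  (13 - 43.9167)^2 = 955.8403
  (22 - 43.9167)^2 = 480.3403
  (84 - 43.9167)^2 = 1606.6736
  (47 - 43.9167)^2 = 9.5069
  (17 - 43.9167)^2 = 724.5069
  (92 - 43.9167)^2 = 2312.0069
  (18 - 43.9167)^2 = 671.6736
Step 3: Sum of squared deviations = 12126.9167
Step 4: Population variance = 12126.9167 / 12 = 1010.5764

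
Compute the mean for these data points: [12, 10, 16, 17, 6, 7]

11.3333

Step 1: Sum all values: 12 + 10 + 16 + 17 + 6 + 7 = 68
Step 2: Count the number of values: n = 6
Step 3: Mean = sum / n = 68 / 6 = 11.3333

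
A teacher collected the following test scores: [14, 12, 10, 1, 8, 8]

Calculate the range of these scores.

13

Step 1: Identify the maximum value: max = 14
Step 2: Identify the minimum value: min = 1
Step 3: Range = max - min = 14 - 1 = 13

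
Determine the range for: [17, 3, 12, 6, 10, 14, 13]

14

Step 1: Identify the maximum value: max = 17
Step 2: Identify the minimum value: min = 3
Step 3: Range = max - min = 17 - 3 = 14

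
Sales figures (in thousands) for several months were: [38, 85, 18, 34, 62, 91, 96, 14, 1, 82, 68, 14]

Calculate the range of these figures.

95

Step 1: Identify the maximum value: max = 96
Step 2: Identify the minimum value: min = 1
Step 3: Range = max - min = 96 - 1 = 95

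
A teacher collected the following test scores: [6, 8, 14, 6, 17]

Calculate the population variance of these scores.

20.16

Step 1: Compute the mean: (6 + 8 + 14 + 6 + 17) / 5 = 10.2
Step 2: Compute squared deviations from the mean:
  (6 - 10.2)^2 = 17.64
  (8 - 10.2)^2 = 4.84
  (14 - 10.2)^2 = 14.44
  (6 - 10.2)^2 = 17.64
  (17 - 10.2)^2 = 46.24
Step 3: Sum of squared deviations = 100.8
Step 4: Population variance = 100.8 / 5 = 20.16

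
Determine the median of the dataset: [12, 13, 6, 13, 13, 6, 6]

12

Step 1: Sort the data in ascending order: [6, 6, 6, 12, 13, 13, 13]
Step 2: The number of values is n = 7.
Step 3: Since n is odd, the median is the middle value at position 4: 12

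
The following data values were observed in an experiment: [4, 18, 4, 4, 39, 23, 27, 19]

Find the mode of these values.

4

Step 1: Count the frequency of each value:
  4: appears 3 time(s)
  18: appears 1 time(s)
  19: appears 1 time(s)
  23: appears 1 time(s)
  27: appears 1 time(s)
  39: appears 1 time(s)
Step 2: The value 4 appears most frequently (3 times).
Step 3: Mode = 4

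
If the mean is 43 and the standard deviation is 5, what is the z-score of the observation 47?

0.8

Step 1: Recall the z-score formula: z = (x - mu) / sigma
Step 2: Substitute values: z = (47 - 43) / 5
Step 3: z = 4 / 5 = 0.8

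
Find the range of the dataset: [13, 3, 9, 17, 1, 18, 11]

17

Step 1: Identify the maximum value: max = 18
Step 2: Identify the minimum value: min = 1
Step 3: Range = max - min = 18 - 1 = 17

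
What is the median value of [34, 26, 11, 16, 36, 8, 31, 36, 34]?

31

Step 1: Sort the data in ascending order: [8, 11, 16, 26, 31, 34, 34, 36, 36]
Step 2: The number of values is n = 9.
Step 3: Since n is odd, the median is the middle value at position 5: 31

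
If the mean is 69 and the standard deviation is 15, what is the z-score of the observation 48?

-1.4

Step 1: Recall the z-score formula: z = (x - mu) / sigma
Step 2: Substitute values: z = (48 - 69) / 15
Step 3: z = -21 / 15 = -1.4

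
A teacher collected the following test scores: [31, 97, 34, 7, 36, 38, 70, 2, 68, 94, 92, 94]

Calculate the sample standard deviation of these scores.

34.835

Step 1: Compute the mean: 55.25
Step 2: Sum of squared deviations from the mean: 13348.25
Step 3: Sample variance = 13348.25 / 11 = 1213.4773
Step 4: Standard deviation = sqrt(1213.4773) = 34.835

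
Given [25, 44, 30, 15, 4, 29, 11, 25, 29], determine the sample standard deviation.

11.9175

Step 1: Compute the mean: 23.5556
Step 2: Sum of squared deviations from the mean: 1136.2222
Step 3: Sample variance = 1136.2222 / 8 = 142.0278
Step 4: Standard deviation = sqrt(142.0278) = 11.9175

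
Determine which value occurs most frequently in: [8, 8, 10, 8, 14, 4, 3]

8

Step 1: Count the frequency of each value:
  3: appears 1 time(s)
  4: appears 1 time(s)
  8: appears 3 time(s)
  10: appears 1 time(s)
  14: appears 1 time(s)
Step 2: The value 8 appears most frequently (3 times).
Step 3: Mode = 8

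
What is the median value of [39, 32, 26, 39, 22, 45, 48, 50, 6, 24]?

35.5

Step 1: Sort the data in ascending order: [6, 22, 24, 26, 32, 39, 39, 45, 48, 50]
Step 2: The number of values is n = 10.
Step 3: Since n is even, the median is the average of positions 5 and 6:
  Median = (32 + 39) / 2 = 35.5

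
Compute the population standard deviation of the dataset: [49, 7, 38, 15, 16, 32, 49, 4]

16.9687

Step 1: Compute the mean: 26.25
Step 2: Sum of squared deviations from the mean: 2303.5
Step 3: Population variance = 2303.5 / 8 = 287.9375
Step 4: Standard deviation = sqrt(287.9375) = 16.9687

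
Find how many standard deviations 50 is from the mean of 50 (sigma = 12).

0

Step 1: Recall the z-score formula: z = (x - mu) / sigma
Step 2: Substitute values: z = (50 - 50) / 12
Step 3: z = 0 / 12 = 0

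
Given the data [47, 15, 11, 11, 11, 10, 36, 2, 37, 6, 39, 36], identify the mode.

11

Step 1: Count the frequency of each value:
  2: appears 1 time(s)
  6: appears 1 time(s)
  10: appears 1 time(s)
  11: appears 3 time(s)
  15: appears 1 time(s)
  36: appears 2 time(s)
  37: appears 1 time(s)
  39: appears 1 time(s)
  47: appears 1 time(s)
Step 2: The value 11 appears most frequently (3 times).
Step 3: Mode = 11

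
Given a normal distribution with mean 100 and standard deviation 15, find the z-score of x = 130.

2

Step 1: Recall the z-score formula: z = (x - mu) / sigma
Step 2: Substitute values: z = (130 - 100) / 15
Step 3: z = 30 / 15 = 2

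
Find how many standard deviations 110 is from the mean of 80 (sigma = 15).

2

Step 1: Recall the z-score formula: z = (x - mu) / sigma
Step 2: Substitute values: z = (110 - 80) / 15
Step 3: z = 30 / 15 = 2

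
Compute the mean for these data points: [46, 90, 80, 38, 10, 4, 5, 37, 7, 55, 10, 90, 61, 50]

41.6429

Step 1: Sum all values: 46 + 90 + 80 + 38 + 10 + 4 + 5 + 37 + 7 + 55 + 10 + 90 + 61 + 50 = 583
Step 2: Count the number of values: n = 14
Step 3: Mean = sum / n = 583 / 14 = 41.6429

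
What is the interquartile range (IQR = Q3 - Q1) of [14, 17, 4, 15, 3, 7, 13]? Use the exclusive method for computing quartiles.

11

Step 1: Sort the data: [3, 4, 7, 13, 14, 15, 17]
Step 2: n = 7
Step 3: Using the exclusive quartile method:
  Q1 = 4
  Q2 (median) = 13
  Q3 = 15
  IQR = Q3 - Q1 = 15 - 4 = 11
Step 4: IQR = 11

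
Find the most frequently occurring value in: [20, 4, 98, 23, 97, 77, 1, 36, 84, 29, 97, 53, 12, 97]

97

Step 1: Count the frequency of each value:
  1: appears 1 time(s)
  4: appears 1 time(s)
  12: appears 1 time(s)
  20: appears 1 time(s)
  23: appears 1 time(s)
  29: appears 1 time(s)
  36: appears 1 time(s)
  53: appears 1 time(s)
  77: appears 1 time(s)
  84: appears 1 time(s)
  97: appears 3 time(s)
  98: appears 1 time(s)
Step 2: The value 97 appears most frequently (3 times).
Step 3: Mode = 97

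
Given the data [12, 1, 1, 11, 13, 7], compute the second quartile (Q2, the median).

9

Step 1: Sort the data: [1, 1, 7, 11, 12, 13]
Step 2: n = 6
Step 3: Q2 is the median. Since n is even, it is the average of the values at positions 3 and 4:
  Q2 = (7 + 11) / 2 = 9
Step 4: Q2 = 9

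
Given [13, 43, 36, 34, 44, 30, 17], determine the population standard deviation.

11.1355

Step 1: Compute the mean: 31
Step 2: Sum of squared deviations from the mean: 868
Step 3: Population variance = 868 / 7 = 124
Step 4: Standard deviation = sqrt(124) = 11.1355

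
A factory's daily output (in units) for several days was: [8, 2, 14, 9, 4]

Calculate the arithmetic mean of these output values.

7.4

Step 1: Sum all values: 8 + 2 + 14 + 9 + 4 = 37
Step 2: Count the number of values: n = 5
Step 3: Mean = sum / n = 37 / 5 = 7.4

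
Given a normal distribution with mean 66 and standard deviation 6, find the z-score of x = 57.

-1.5

Step 1: Recall the z-score formula: z = (x - mu) / sigma
Step 2: Substitute values: z = (57 - 66) / 6
Step 3: z = -9 / 6 = -1.5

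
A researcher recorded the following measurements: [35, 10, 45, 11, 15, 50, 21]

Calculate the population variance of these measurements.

234.4898

Step 1: Compute the mean: (35 + 10 + 45 + 11 + 15 + 50 + 21) / 7 = 26.7143
Step 2: Compute squared deviations from the mean:
  (35 - 26.7143)^2 = 68.6531
  (10 - 26.7143)^2 = 279.3673
  (45 - 26.7143)^2 = 334.3673
  (11 - 26.7143)^2 = 246.9388
  (15 - 26.7143)^2 = 137.2245
  (50 - 26.7143)^2 = 542.2245
  (21 - 26.7143)^2 = 32.6531
Step 3: Sum of squared deviations = 1641.4286
Step 4: Population variance = 1641.4286 / 7 = 234.4898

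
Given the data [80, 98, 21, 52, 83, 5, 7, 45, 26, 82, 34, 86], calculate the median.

48.5

Step 1: Sort the data in ascending order: [5, 7, 21, 26, 34, 45, 52, 80, 82, 83, 86, 98]
Step 2: The number of values is n = 12.
Step 3: Since n is even, the median is the average of positions 6 and 7:
  Median = (45 + 52) / 2 = 48.5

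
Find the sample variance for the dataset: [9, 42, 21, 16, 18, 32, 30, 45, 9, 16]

165.2889

Step 1: Compute the mean: (9 + 42 + 21 + 16 + 18 + 32 + 30 + 45 + 9 + 16) / 10 = 23.8
Step 2: Compute squared deviations from the mean:
  (9 - 23.8)^2 = 219.04
  (42 - 23.8)^2 = 331.24
  (21 - 23.8)^2 = 7.84
  (16 - 23.8)^2 = 60.84
  (18 - 23.8)^2 = 33.64
  (32 - 23.8)^2 = 67.24
  (30 - 23.8)^2 = 38.44
  (45 - 23.8)^2 = 449.44
  (9 - 23.8)^2 = 219.04
  (16 - 23.8)^2 = 60.84
Step 3: Sum of squared deviations = 1487.6
Step 4: Sample variance = 1487.6 / 9 = 165.2889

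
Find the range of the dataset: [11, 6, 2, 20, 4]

18

Step 1: Identify the maximum value: max = 20
Step 2: Identify the minimum value: min = 2
Step 3: Range = max - min = 20 - 2 = 18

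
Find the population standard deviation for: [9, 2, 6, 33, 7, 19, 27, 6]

10.6059

Step 1: Compute the mean: 13.625
Step 2: Sum of squared deviations from the mean: 899.875
Step 3: Population variance = 899.875 / 8 = 112.4844
Step 4: Standard deviation = sqrt(112.4844) = 10.6059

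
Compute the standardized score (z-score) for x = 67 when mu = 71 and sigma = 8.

-0.5

Step 1: Recall the z-score formula: z = (x - mu) / sigma
Step 2: Substitute values: z = (67 - 71) / 8
Step 3: z = -4 / 8 = -0.5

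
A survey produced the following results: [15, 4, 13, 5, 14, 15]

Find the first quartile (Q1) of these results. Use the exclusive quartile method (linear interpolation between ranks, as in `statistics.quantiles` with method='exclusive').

4.75

Step 1: Sort the data: [4, 5, 13, 14, 15, 15]
Step 2: n = 6
Step 3: Using the exclusive quartile method:
  Q1 = 4.75
  Q2 (median) = 13.5
  Q3 = 15
  IQR = Q3 - Q1 = 15 - 4.75 = 10.25
Step 4: Q1 = 4.75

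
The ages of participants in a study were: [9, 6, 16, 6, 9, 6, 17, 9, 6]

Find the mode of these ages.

6

Step 1: Count the frequency of each value:
  6: appears 4 time(s)
  9: appears 3 time(s)
  16: appears 1 time(s)
  17: appears 1 time(s)
Step 2: The value 6 appears most frequently (4 times).
Step 3: Mode = 6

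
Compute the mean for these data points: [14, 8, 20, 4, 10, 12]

11.3333

Step 1: Sum all values: 14 + 8 + 20 + 4 + 10 + 12 = 68
Step 2: Count the number of values: n = 6
Step 3: Mean = sum / n = 68 / 6 = 11.3333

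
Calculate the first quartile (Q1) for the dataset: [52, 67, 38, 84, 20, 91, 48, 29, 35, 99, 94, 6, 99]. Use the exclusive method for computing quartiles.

32

Step 1: Sort the data: [6, 20, 29, 35, 38, 48, 52, 67, 84, 91, 94, 99, 99]
Step 2: n = 13
Step 3: Using the exclusive quartile method:
  Q1 = 32
  Q2 (median) = 52
  Q3 = 92.5
  IQR = Q3 - Q1 = 92.5 - 32 = 60.5
Step 4: Q1 = 32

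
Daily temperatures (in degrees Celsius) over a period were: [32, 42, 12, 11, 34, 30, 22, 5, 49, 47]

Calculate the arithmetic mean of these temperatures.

28.4

Step 1: Sum all values: 32 + 42 + 12 + 11 + 34 + 30 + 22 + 5 + 49 + 47 = 284
Step 2: Count the number of values: n = 10
Step 3: Mean = sum / n = 284 / 10 = 28.4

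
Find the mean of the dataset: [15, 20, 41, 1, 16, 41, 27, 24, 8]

21.4444

Step 1: Sum all values: 15 + 20 + 41 + 1 + 16 + 41 + 27 + 24 + 8 = 193
Step 2: Count the number of values: n = 9
Step 3: Mean = sum / n = 193 / 9 = 21.4444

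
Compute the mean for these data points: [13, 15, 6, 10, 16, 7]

11.1667

Step 1: Sum all values: 13 + 15 + 6 + 10 + 16 + 7 = 67
Step 2: Count the number of values: n = 6
Step 3: Mean = sum / n = 67 / 6 = 11.1667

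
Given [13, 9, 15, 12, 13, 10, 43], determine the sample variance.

141.2857

Step 1: Compute the mean: (13 + 9 + 15 + 12 + 13 + 10 + 43) / 7 = 16.4286
Step 2: Compute squared deviations from the mean:
  (13 - 16.4286)^2 = 11.7551
  (9 - 16.4286)^2 = 55.1837
  (15 - 16.4286)^2 = 2.0408
  (12 - 16.4286)^2 = 19.6122
  (13 - 16.4286)^2 = 11.7551
  (10 - 16.4286)^2 = 41.3265
  (43 - 16.4286)^2 = 706.0408
Step 3: Sum of squared deviations = 847.7143
Step 4: Sample variance = 847.7143 / 6 = 141.2857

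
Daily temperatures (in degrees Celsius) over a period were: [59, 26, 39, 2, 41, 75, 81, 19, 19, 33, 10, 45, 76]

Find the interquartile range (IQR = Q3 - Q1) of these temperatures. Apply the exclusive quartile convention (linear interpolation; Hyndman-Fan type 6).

48

Step 1: Sort the data: [2, 10, 19, 19, 26, 33, 39, 41, 45, 59, 75, 76, 81]
Step 2: n = 13
Step 3: Using the exclusive quartile method:
  Q1 = 19
  Q2 (median) = 39
  Q3 = 67
  IQR = Q3 - Q1 = 67 - 19 = 48
Step 4: IQR = 48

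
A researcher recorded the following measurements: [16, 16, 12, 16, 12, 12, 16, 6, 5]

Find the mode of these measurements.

16

Step 1: Count the frequency of each value:
  5: appears 1 time(s)
  6: appears 1 time(s)
  12: appears 3 time(s)
  16: appears 4 time(s)
Step 2: The value 16 appears most frequently (4 times).
Step 3: Mode = 16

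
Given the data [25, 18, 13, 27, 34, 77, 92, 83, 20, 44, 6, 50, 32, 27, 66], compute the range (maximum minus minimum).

86

Step 1: Identify the maximum value: max = 92
Step 2: Identify the minimum value: min = 6
Step 3: Range = max - min = 92 - 6 = 86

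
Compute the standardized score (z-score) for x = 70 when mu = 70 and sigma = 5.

0

Step 1: Recall the z-score formula: z = (x - mu) / sigma
Step 2: Substitute values: z = (70 - 70) / 5
Step 3: z = 0 / 5 = 0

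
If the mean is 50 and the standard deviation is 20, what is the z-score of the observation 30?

-1

Step 1: Recall the z-score formula: z = (x - mu) / sigma
Step 2: Substitute values: z = (30 - 50) / 20
Step 3: z = -20 / 20 = -1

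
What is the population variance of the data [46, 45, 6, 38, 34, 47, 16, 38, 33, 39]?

159.96

Step 1: Compute the mean: (46 + 45 + 6 + 38 + 34 + 47 + 16 + 38 + 33 + 39) / 10 = 34.2
Step 2: Compute squared deviations from the mean:
  (46 - 34.2)^2 = 139.24
  (45 - 34.2)^2 = 116.64
  (6 - 34.2)^2 = 795.24
  (38 - 34.2)^2 = 14.44
  (34 - 34.2)^2 = 0.04
  (47 - 34.2)^2 = 163.84
  (16 - 34.2)^2 = 331.24
  (38 - 34.2)^2 = 14.44
  (33 - 34.2)^2 = 1.44
  (39 - 34.2)^2 = 23.04
Step 3: Sum of squared deviations = 1599.6
Step 4: Population variance = 1599.6 / 10 = 159.96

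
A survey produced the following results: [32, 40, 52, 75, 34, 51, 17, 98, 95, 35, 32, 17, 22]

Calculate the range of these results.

81

Step 1: Identify the maximum value: max = 98
Step 2: Identify the minimum value: min = 17
Step 3: Range = max - min = 98 - 17 = 81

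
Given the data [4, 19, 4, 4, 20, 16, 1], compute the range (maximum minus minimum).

19

Step 1: Identify the maximum value: max = 20
Step 2: Identify the minimum value: min = 1
Step 3: Range = max - min = 20 - 1 = 19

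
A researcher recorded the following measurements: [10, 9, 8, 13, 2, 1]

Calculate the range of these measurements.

12

Step 1: Identify the maximum value: max = 13
Step 2: Identify the minimum value: min = 1
Step 3: Range = max - min = 13 - 1 = 12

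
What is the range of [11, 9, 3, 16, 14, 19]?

16

Step 1: Identify the maximum value: max = 19
Step 2: Identify the minimum value: min = 3
Step 3: Range = max - min = 19 - 3 = 16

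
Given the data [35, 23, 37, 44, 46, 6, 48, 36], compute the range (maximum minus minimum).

42

Step 1: Identify the maximum value: max = 48
Step 2: Identify the minimum value: min = 6
Step 3: Range = max - min = 48 - 6 = 42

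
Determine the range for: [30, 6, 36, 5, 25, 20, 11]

31

Step 1: Identify the maximum value: max = 36
Step 2: Identify the minimum value: min = 5
Step 3: Range = max - min = 36 - 5 = 31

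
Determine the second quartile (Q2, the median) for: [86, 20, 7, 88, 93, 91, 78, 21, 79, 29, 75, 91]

78.5

Step 1: Sort the data: [7, 20, 21, 29, 75, 78, 79, 86, 88, 91, 91, 93]
Step 2: n = 12
Step 3: Q2 is the median. Since n is even, it is the average of the values at positions 6 and 7:
  Q2 = (78 + 79) / 2 = 78.5
Step 4: Q2 = 78.5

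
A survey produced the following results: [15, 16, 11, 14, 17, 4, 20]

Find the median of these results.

15

Step 1: Sort the data in ascending order: [4, 11, 14, 15, 16, 17, 20]
Step 2: The number of values is n = 7.
Step 3: Since n is odd, the median is the middle value at position 4: 15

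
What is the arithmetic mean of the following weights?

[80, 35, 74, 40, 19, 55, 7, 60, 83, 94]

54.7

Step 1: Sum all values: 80 + 35 + 74 + 40 + 19 + 55 + 7 + 60 + 83 + 94 = 547
Step 2: Count the number of values: n = 10
Step 3: Mean = sum / n = 547 / 10 = 54.7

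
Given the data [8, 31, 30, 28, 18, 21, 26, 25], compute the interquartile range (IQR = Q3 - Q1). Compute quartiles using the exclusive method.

10.75

Step 1: Sort the data: [8, 18, 21, 25, 26, 28, 30, 31]
Step 2: n = 8
Step 3: Using the exclusive quartile method:
  Q1 = 18.75
  Q2 (median) = 25.5
  Q3 = 29.5
  IQR = Q3 - Q1 = 29.5 - 18.75 = 10.75
Step 4: IQR = 10.75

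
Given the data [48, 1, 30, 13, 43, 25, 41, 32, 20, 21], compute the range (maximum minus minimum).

47

Step 1: Identify the maximum value: max = 48
Step 2: Identify the minimum value: min = 1
Step 3: Range = max - min = 48 - 1 = 47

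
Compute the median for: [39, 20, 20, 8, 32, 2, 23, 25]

21.5

Step 1: Sort the data in ascending order: [2, 8, 20, 20, 23, 25, 32, 39]
Step 2: The number of values is n = 8.
Step 3: Since n is even, the median is the average of positions 4 and 5:
  Median = (20 + 23) / 2 = 21.5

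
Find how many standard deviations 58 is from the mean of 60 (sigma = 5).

-0.4

Step 1: Recall the z-score formula: z = (x - mu) / sigma
Step 2: Substitute values: z = (58 - 60) / 5
Step 3: z = -2 / 5 = -0.4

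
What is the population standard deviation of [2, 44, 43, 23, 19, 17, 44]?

15.2957

Step 1: Compute the mean: 27.4286
Step 2: Sum of squared deviations from the mean: 1637.7143
Step 3: Population variance = 1637.7143 / 7 = 233.9592
Step 4: Standard deviation = sqrt(233.9592) = 15.2957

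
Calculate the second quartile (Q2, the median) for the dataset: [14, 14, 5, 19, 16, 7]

14

Step 1: Sort the data: [5, 7, 14, 14, 16, 19]
Step 2: n = 6
Step 3: Q2 is the median. Since n is even, it is the average of the values at positions 3 and 4:
  Q2 = (14 + 14) / 2 = 14
Step 4: Q2 = 14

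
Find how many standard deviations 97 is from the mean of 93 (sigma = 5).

0.8

Step 1: Recall the z-score formula: z = (x - mu) / sigma
Step 2: Substitute values: z = (97 - 93) / 5
Step 3: z = 4 / 5 = 0.8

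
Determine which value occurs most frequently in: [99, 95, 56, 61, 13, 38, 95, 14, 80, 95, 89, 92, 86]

95

Step 1: Count the frequency of each value:
  13: appears 1 time(s)
  14: appears 1 time(s)
  38: appears 1 time(s)
  56: appears 1 time(s)
  61: appears 1 time(s)
  80: appears 1 time(s)
  86: appears 1 time(s)
  89: appears 1 time(s)
  92: appears 1 time(s)
  95: appears 3 time(s)
  99: appears 1 time(s)
Step 2: The value 95 appears most frequently (3 times).
Step 3: Mode = 95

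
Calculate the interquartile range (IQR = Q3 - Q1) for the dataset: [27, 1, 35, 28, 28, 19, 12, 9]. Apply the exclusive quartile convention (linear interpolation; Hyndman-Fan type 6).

18.25

Step 1: Sort the data: [1, 9, 12, 19, 27, 28, 28, 35]
Step 2: n = 8
Step 3: Using the exclusive quartile method:
  Q1 = 9.75
  Q2 (median) = 23
  Q3 = 28
  IQR = Q3 - Q1 = 28 - 9.75 = 18.25
Step 4: IQR = 18.25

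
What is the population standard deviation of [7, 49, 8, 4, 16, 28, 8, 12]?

14.1421

Step 1: Compute the mean: 16.5
Step 2: Sum of squared deviations from the mean: 1600
Step 3: Population variance = 1600 / 8 = 200
Step 4: Standard deviation = sqrt(200) = 14.1421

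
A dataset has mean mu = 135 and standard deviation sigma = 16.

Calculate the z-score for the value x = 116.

-1.1875

Step 1: Recall the z-score formula: z = (x - mu) / sigma
Step 2: Substitute values: z = (116 - 135) / 16
Step 3: z = -19 / 16 = -1.1875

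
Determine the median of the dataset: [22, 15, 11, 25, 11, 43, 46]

22

Step 1: Sort the data in ascending order: [11, 11, 15, 22, 25, 43, 46]
Step 2: The number of values is n = 7.
Step 3: Since n is odd, the median is the middle value at position 4: 22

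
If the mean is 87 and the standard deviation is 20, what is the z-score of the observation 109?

1.1

Step 1: Recall the z-score formula: z = (x - mu) / sigma
Step 2: Substitute values: z = (109 - 87) / 20
Step 3: z = 22 / 20 = 1.1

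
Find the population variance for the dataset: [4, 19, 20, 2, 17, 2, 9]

56.2449

Step 1: Compute the mean: (4 + 19 + 20 + 2 + 17 + 2 + 9) / 7 = 10.4286
Step 2: Compute squared deviations from the mean:
  (4 - 10.4286)^2 = 41.3265
  (19 - 10.4286)^2 = 73.4694
  (20 - 10.4286)^2 = 91.6122
  (2 - 10.4286)^2 = 71.0408
  (17 - 10.4286)^2 = 43.1837
  (2 - 10.4286)^2 = 71.0408
  (9 - 10.4286)^2 = 2.0408
Step 3: Sum of squared deviations = 393.7143
Step 4: Population variance = 393.7143 / 7 = 56.2449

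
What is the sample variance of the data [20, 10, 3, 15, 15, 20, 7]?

41.8095

Step 1: Compute the mean: (20 + 10 + 3 + 15 + 15 + 20 + 7) / 7 = 12.8571
Step 2: Compute squared deviations from the mean:
  (20 - 12.8571)^2 = 51.0204
  (10 - 12.8571)^2 = 8.1633
  (3 - 12.8571)^2 = 97.1633
  (15 - 12.8571)^2 = 4.5918
  (15 - 12.8571)^2 = 4.5918
  (20 - 12.8571)^2 = 51.0204
  (7 - 12.8571)^2 = 34.3061
Step 3: Sum of squared deviations = 250.8571
Step 4: Sample variance = 250.8571 / 6 = 41.8095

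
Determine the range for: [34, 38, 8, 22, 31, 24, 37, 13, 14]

30

Step 1: Identify the maximum value: max = 38
Step 2: Identify the minimum value: min = 8
Step 3: Range = max - min = 38 - 8 = 30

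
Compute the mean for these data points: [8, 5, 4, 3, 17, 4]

6.8333

Step 1: Sum all values: 8 + 5 + 4 + 3 + 17 + 4 = 41
Step 2: Count the number of values: n = 6
Step 3: Mean = sum / n = 41 / 6 = 6.8333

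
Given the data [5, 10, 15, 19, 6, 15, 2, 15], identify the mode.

15

Step 1: Count the frequency of each value:
  2: appears 1 time(s)
  5: appears 1 time(s)
  6: appears 1 time(s)
  10: appears 1 time(s)
  15: appears 3 time(s)
  19: appears 1 time(s)
Step 2: The value 15 appears most frequently (3 times).
Step 3: Mode = 15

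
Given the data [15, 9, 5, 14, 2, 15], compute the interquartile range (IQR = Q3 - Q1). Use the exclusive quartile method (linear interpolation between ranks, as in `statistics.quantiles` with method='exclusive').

10.75

Step 1: Sort the data: [2, 5, 9, 14, 15, 15]
Step 2: n = 6
Step 3: Using the exclusive quartile method:
  Q1 = 4.25
  Q2 (median) = 11.5
  Q3 = 15
  IQR = Q3 - Q1 = 15 - 4.25 = 10.75
Step 4: IQR = 10.75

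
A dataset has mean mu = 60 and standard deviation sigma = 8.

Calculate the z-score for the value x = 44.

-2

Step 1: Recall the z-score formula: z = (x - mu) / sigma
Step 2: Substitute values: z = (44 - 60) / 8
Step 3: z = -16 / 8 = -2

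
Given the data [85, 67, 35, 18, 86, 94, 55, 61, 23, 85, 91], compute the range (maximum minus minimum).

76

Step 1: Identify the maximum value: max = 94
Step 2: Identify the minimum value: min = 18
Step 3: Range = max - min = 94 - 18 = 76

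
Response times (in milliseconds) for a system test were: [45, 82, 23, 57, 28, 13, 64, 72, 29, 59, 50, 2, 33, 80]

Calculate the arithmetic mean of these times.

45.5

Step 1: Sum all values: 45 + 82 + 23 + 57 + 28 + 13 + 64 + 72 + 29 + 59 + 50 + 2 + 33 + 80 = 637
Step 2: Count the number of values: n = 14
Step 3: Mean = sum / n = 637 / 14 = 45.5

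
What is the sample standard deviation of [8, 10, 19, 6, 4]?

5.8138

Step 1: Compute the mean: 9.4
Step 2: Sum of squared deviations from the mean: 135.2
Step 3: Sample variance = 135.2 / 4 = 33.8
Step 4: Standard deviation = sqrt(33.8) = 5.8138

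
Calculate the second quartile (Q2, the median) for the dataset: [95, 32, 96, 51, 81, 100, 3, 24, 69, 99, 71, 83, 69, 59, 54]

69

Step 1: Sort the data: [3, 24, 32, 51, 54, 59, 69, 69, 71, 81, 83, 95, 96, 99, 100]
Step 2: n = 15
Step 3: Q2 is the median. Since n is odd, it is the middle value at position 8: 69
Step 4: Q2 = 69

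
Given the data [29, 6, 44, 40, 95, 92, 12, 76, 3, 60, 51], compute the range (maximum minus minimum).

92

Step 1: Identify the maximum value: max = 95
Step 2: Identify the minimum value: min = 3
Step 3: Range = max - min = 95 - 3 = 92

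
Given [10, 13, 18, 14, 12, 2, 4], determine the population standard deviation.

5.2333

Step 1: Compute the mean: 10.4286
Step 2: Sum of squared deviations from the mean: 191.7143
Step 3: Population variance = 191.7143 / 7 = 27.3878
Step 4: Standard deviation = sqrt(27.3878) = 5.2333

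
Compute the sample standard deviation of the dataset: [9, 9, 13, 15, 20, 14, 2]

5.7071

Step 1: Compute the mean: 11.7143
Step 2: Sum of squared deviations from the mean: 195.4286
Step 3: Sample variance = 195.4286 / 6 = 32.5714
Step 4: Standard deviation = sqrt(32.5714) = 5.7071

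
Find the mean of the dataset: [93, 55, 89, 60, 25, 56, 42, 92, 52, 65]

62.9

Step 1: Sum all values: 93 + 55 + 89 + 60 + 25 + 56 + 42 + 92 + 52 + 65 = 629
Step 2: Count the number of values: n = 10
Step 3: Mean = sum / n = 629 / 10 = 62.9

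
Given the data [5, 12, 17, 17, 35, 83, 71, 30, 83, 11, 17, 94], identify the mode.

17

Step 1: Count the frequency of each value:
  5: appears 1 time(s)
  11: appears 1 time(s)
  12: appears 1 time(s)
  17: appears 3 time(s)
  30: appears 1 time(s)
  35: appears 1 time(s)
  71: appears 1 time(s)
  83: appears 2 time(s)
  94: appears 1 time(s)
Step 2: The value 17 appears most frequently (3 times).
Step 3: Mode = 17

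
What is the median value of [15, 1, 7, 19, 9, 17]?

12

Step 1: Sort the data in ascending order: [1, 7, 9, 15, 17, 19]
Step 2: The number of values is n = 6.
Step 3: Since n is even, the median is the average of positions 3 and 4:
  Median = (9 + 15) / 2 = 12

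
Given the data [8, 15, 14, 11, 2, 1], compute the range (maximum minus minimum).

14

Step 1: Identify the maximum value: max = 15
Step 2: Identify the minimum value: min = 1
Step 3: Range = max - min = 15 - 1 = 14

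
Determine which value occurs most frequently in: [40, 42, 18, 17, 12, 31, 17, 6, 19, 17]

17

Step 1: Count the frequency of each value:
  6: appears 1 time(s)
  12: appears 1 time(s)
  17: appears 3 time(s)
  18: appears 1 time(s)
  19: appears 1 time(s)
  31: appears 1 time(s)
  40: appears 1 time(s)
  42: appears 1 time(s)
Step 2: The value 17 appears most frequently (3 times).
Step 3: Mode = 17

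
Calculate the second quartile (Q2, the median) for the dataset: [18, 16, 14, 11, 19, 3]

15

Step 1: Sort the data: [3, 11, 14, 16, 18, 19]
Step 2: n = 6
Step 3: Q2 is the median. Since n is even, it is the average of the values at positions 3 and 4:
  Q2 = (14 + 16) / 2 = 15
Step 4: Q2 = 15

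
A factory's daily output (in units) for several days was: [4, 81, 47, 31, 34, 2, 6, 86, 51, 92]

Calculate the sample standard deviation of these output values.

34.2676

Step 1: Compute the mean: 43.4
Step 2: Sum of squared deviations from the mean: 10568.4
Step 3: Sample variance = 10568.4 / 9 = 1174.2667
Step 4: Standard deviation = sqrt(1174.2667) = 34.2676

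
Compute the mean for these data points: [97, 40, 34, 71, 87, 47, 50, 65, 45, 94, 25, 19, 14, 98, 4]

52.6667

Step 1: Sum all values: 97 + 40 + 34 + 71 + 87 + 47 + 50 + 65 + 45 + 94 + 25 + 19 + 14 + 98 + 4 = 790
Step 2: Count the number of values: n = 15
Step 3: Mean = sum / n = 790 / 15 = 52.6667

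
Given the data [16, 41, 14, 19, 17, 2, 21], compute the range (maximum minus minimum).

39

Step 1: Identify the maximum value: max = 41
Step 2: Identify the minimum value: min = 2
Step 3: Range = max - min = 41 - 2 = 39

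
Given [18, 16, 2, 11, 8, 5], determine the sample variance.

38.8

Step 1: Compute the mean: (18 + 16 + 2 + 11 + 8 + 5) / 6 = 10
Step 2: Compute squared deviations from the mean:
  (18 - 10)^2 = 64
  (16 - 10)^2 = 36
  (2 - 10)^2 = 64
  (11 - 10)^2 = 1
  (8 - 10)^2 = 4
  (5 - 10)^2 = 25
Step 3: Sum of squared deviations = 194
Step 4: Sample variance = 194 / 5 = 38.8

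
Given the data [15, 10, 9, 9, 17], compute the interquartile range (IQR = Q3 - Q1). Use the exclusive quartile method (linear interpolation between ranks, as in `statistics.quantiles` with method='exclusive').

7

Step 1: Sort the data: [9, 9, 10, 15, 17]
Step 2: n = 5
Step 3: Using the exclusive quartile method:
  Q1 = 9
  Q2 (median) = 10
  Q3 = 16
  IQR = Q3 - Q1 = 16 - 9 = 7
Step 4: IQR = 7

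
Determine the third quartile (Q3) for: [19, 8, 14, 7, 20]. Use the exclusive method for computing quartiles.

19.5

Step 1: Sort the data: [7, 8, 14, 19, 20]
Step 2: n = 5
Step 3: Using the exclusive quartile method:
  Q1 = 7.5
  Q2 (median) = 14
  Q3 = 19.5
  IQR = Q3 - Q1 = 19.5 - 7.5 = 12
Step 4: Q3 = 19.5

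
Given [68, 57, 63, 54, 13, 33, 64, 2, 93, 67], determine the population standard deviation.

26.1427

Step 1: Compute the mean: 51.4
Step 2: Sum of squared deviations from the mean: 6834.4
Step 3: Population variance = 6834.4 / 10 = 683.44
Step 4: Standard deviation = sqrt(683.44) = 26.1427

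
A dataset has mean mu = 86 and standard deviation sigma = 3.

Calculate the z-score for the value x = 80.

-2

Step 1: Recall the z-score formula: z = (x - mu) / sigma
Step 2: Substitute values: z = (80 - 86) / 3
Step 3: z = -6 / 3 = -2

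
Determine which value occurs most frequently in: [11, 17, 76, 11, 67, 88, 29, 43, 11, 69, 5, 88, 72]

11

Step 1: Count the frequency of each value:
  5: appears 1 time(s)
  11: appears 3 time(s)
  17: appears 1 time(s)
  29: appears 1 time(s)
  43: appears 1 time(s)
  67: appears 1 time(s)
  69: appears 1 time(s)
  72: appears 1 time(s)
  76: appears 1 time(s)
  88: appears 2 time(s)
Step 2: The value 11 appears most frequently (3 times).
Step 3: Mode = 11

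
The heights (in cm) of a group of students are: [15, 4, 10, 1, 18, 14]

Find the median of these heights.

12

Step 1: Sort the data in ascending order: [1, 4, 10, 14, 15, 18]
Step 2: The number of values is n = 6.
Step 3: Since n is even, the median is the average of positions 3 and 4:
  Median = (10 + 14) / 2 = 12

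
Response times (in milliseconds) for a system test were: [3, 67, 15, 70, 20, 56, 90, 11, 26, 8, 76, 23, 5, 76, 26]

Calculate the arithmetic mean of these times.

38.1333

Step 1: Sum all values: 3 + 67 + 15 + 70 + 20 + 56 + 90 + 11 + 26 + 8 + 76 + 23 + 5 + 76 + 26 = 572
Step 2: Count the number of values: n = 15
Step 3: Mean = sum / n = 572 / 15 = 38.1333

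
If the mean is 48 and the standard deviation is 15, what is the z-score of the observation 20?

-1.8667

Step 1: Recall the z-score formula: z = (x - mu) / sigma
Step 2: Substitute values: z = (20 - 48) / 15
Step 3: z = -28 / 15 = -1.8667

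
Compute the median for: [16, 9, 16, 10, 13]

13

Step 1: Sort the data in ascending order: [9, 10, 13, 16, 16]
Step 2: The number of values is n = 5.
Step 3: Since n is odd, the median is the middle value at position 3: 13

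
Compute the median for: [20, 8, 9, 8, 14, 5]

8.5

Step 1: Sort the data in ascending order: [5, 8, 8, 9, 14, 20]
Step 2: The number of values is n = 6.
Step 3: Since n is even, the median is the average of positions 3 and 4:
  Median = (8 + 9) / 2 = 8.5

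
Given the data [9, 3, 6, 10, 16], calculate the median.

9

Step 1: Sort the data in ascending order: [3, 6, 9, 10, 16]
Step 2: The number of values is n = 5.
Step 3: Since n is odd, the median is the middle value at position 3: 9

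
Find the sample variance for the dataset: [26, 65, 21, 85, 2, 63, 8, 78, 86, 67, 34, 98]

1085.6591

Step 1: Compute the mean: (26 + 65 + 21 + 85 + 2 + 63 + 8 + 78 + 86 + 67 + 34 + 98) / 12 = 52.75
Step 2: Compute squared deviations from the mean:
  (26 - 52.75)^2 = 715.5625
  (65 - 52.75)^2 = 150.0625
  (21 - 52.75)^2 = 1008.0625
  (85 - 52.75)^2 = 1040.0625
  (2 - 52.75)^2 = 2575.5625
  (63 - 52.75)^2 = 105.0625
  (8 - 52.75)^2 = 2002.5625
  (78 - 52.75)^2 = 637.5625
  (86 - 52.75)^2 = 1105.5625
  (67 - 52.75)^2 = 203.0625
  (34 - 52.75)^2 = 351.5625
  (98 - 52.75)^2 = 2047.5625
Step 3: Sum of squared deviations = 11942.25
Step 4: Sample variance = 11942.25 / 11 = 1085.6591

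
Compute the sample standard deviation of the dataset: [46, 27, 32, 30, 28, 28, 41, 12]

10.1419

Step 1: Compute the mean: 30.5
Step 2: Sum of squared deviations from the mean: 720
Step 3: Sample variance = 720 / 7 = 102.8571
Step 4: Standard deviation = sqrt(102.8571) = 10.1419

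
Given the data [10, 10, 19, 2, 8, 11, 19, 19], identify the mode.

19

Step 1: Count the frequency of each value:
  2: appears 1 time(s)
  8: appears 1 time(s)
  10: appears 2 time(s)
  11: appears 1 time(s)
  19: appears 3 time(s)
Step 2: The value 19 appears most frequently (3 times).
Step 3: Mode = 19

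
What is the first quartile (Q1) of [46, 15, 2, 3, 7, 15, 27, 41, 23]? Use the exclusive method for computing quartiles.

5

Step 1: Sort the data: [2, 3, 7, 15, 15, 23, 27, 41, 46]
Step 2: n = 9
Step 3: Using the exclusive quartile method:
  Q1 = 5
  Q2 (median) = 15
  Q3 = 34
  IQR = Q3 - Q1 = 34 - 5 = 29
Step 4: Q1 = 5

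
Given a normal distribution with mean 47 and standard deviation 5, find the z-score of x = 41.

-1.2

Step 1: Recall the z-score formula: z = (x - mu) / sigma
Step 2: Substitute values: z = (41 - 47) / 5
Step 3: z = -6 / 5 = -1.2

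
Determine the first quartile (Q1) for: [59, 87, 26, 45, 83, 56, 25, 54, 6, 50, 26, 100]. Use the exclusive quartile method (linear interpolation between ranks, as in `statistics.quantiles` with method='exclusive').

26

Step 1: Sort the data: [6, 25, 26, 26, 45, 50, 54, 56, 59, 83, 87, 100]
Step 2: n = 12
Step 3: Using the exclusive quartile method:
  Q1 = 26
  Q2 (median) = 52
  Q3 = 77
  IQR = Q3 - Q1 = 77 - 26 = 51
Step 4: Q1 = 26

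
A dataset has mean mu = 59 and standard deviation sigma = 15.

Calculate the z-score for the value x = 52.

-0.4667

Step 1: Recall the z-score formula: z = (x - mu) / sigma
Step 2: Substitute values: z = (52 - 59) / 15
Step 3: z = -7 / 15 = -0.4667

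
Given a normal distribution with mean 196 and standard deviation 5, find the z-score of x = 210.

2.8

Step 1: Recall the z-score formula: z = (x - mu) / sigma
Step 2: Substitute values: z = (210 - 196) / 5
Step 3: z = 14 / 5 = 2.8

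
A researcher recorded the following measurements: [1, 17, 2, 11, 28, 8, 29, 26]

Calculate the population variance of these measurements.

114.9375

Step 1: Compute the mean: (1 + 17 + 2 + 11 + 28 + 8 + 29 + 26) / 8 = 15.25
Step 2: Compute squared deviations from the mean:
  (1 - 15.25)^2 = 203.0625
  (17 - 15.25)^2 = 3.0625
  (2 - 15.25)^2 = 175.5625
  (11 - 15.25)^2 = 18.0625
  (28 - 15.25)^2 = 162.5625
  (8 - 15.25)^2 = 52.5625
  (29 - 15.25)^2 = 189.0625
  (26 - 15.25)^2 = 115.5625
Step 3: Sum of squared deviations = 919.5
Step 4: Population variance = 919.5 / 8 = 114.9375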